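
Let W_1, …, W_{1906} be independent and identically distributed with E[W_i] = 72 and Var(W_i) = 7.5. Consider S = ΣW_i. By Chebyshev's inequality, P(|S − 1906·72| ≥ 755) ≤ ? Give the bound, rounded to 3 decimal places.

Var(S) = n·Var(W_i) = 1906·7.5 = 14295.
Chebyshev: P(|S − 1906·72| ≥ 755) ≤ Var(S)/755² = 14295/570025 = 0.0251.

0.025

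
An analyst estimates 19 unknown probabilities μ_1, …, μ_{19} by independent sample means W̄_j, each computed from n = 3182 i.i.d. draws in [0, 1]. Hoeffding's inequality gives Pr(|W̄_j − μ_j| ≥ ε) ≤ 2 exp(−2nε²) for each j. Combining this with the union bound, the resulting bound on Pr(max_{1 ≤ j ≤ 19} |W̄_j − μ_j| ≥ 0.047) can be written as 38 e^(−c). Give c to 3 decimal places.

Union bound over the 19 events: Pr(max_{1 ≤ j ≤ 19} |W̄_j − μ_j| ≥ 0.047) ≤ 19·2·exp(−2nε²) = 38 exp(−2·3182·0.047²).
So c = 2·3182·0.047² = 14.0581.

14.058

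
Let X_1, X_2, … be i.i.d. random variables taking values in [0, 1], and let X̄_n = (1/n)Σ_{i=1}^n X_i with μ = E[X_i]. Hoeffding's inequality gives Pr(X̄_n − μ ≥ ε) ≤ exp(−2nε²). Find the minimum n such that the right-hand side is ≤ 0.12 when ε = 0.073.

199

Require exp(−2nε²) ≤ 0.12, i.e. 2nε² ≥ ln(1/0.12) = 2.120264.
So n ≥ 2.120264 / (2·0.073²) = 198.936.
The smallest integer n is 199.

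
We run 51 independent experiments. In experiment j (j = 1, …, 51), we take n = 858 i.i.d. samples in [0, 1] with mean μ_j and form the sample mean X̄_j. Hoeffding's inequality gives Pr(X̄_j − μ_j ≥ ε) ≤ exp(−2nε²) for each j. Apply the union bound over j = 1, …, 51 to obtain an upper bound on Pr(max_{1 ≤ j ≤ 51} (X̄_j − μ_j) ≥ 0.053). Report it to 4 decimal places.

Per-experiment Hoeffding bound: exp(−2·858·0.053²) = exp(−4.82024) = 0.0080648.
Union bound over 51 events: 51·0.0080648 = 0.41131.

0.4113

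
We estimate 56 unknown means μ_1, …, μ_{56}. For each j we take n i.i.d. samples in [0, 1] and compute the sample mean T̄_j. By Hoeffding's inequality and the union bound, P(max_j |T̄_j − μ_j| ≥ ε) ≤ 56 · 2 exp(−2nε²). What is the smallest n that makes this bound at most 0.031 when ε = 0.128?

Need 2·56·exp(−2nε²) ≤ 0.031, i.e. exp(−2nε²) ≤ 0.031/112.
So 2nε² ≥ ln(112/0.031) = 8.192267.
Hence n ≥ 8.192267/(2·0.128²) = 250.008.
The smallest integer n is 251.

251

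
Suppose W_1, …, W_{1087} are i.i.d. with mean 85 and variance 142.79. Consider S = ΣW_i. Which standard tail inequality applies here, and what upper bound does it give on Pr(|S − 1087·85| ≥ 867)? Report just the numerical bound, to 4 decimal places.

0.2065

With mean and variance of each term known, Chebyshev's inequality bounds the deviation of the sum (or sample mean).
Var(S) = n·Var(W_i) = 1087·142.79 = 155212.73.
Chebyshev: Pr(|S − 1087·85| ≥ 867) ≤ Var(S)/867² = 155212.73/751689 = 0.2065.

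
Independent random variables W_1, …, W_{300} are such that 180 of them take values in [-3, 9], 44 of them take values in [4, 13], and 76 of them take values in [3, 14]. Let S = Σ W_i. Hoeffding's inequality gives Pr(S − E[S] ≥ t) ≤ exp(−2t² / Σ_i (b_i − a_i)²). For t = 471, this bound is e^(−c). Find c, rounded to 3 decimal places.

11.471

Σ(b_i − a_i)² = 180·12² + 44·9² + 76·11² = 38680.
c = 2t² / 38680 = 2·471² / 38680 = 11.4706.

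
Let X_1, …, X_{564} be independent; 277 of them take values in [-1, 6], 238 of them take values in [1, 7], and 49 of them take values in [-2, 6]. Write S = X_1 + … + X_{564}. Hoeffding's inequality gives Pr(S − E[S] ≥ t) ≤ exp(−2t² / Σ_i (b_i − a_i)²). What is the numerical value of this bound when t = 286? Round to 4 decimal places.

0.0015

Σ(b_i − a_i)² = 277·7² + 238·6² + 49·8² = 25277.
Exponent = 2·286² / 25277 = 6.47197.
Bound = exp(−6.47197) = 0.00155.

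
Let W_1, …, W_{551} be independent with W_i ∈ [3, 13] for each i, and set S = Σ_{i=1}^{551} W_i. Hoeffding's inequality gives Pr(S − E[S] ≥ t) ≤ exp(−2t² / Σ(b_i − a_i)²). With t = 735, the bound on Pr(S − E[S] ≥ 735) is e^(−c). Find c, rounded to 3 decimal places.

19.609

Σ(b_i − a_i)² = 551·(10)² = 55100.
c = 2t²/55100 = 2·735²/55100 = 19.6089.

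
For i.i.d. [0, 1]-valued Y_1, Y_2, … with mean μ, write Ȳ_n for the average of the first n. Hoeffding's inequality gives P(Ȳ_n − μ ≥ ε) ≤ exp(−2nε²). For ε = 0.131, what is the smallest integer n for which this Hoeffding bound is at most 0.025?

108

Require exp(−2nε²) ≤ 0.025, i.e. 2nε² ≥ ln(1/0.025) = 3.688879.
So n ≥ 3.688879 / (2·0.131²) = 107.479.
The smallest integer n is 108.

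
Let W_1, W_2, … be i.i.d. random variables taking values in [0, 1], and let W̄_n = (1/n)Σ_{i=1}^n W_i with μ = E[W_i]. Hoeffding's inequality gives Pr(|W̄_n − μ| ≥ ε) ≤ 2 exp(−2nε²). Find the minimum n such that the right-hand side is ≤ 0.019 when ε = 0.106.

Require 2·exp(−2nε²) ≤ 0.019, i.e. 2nε² ≥ ln(2/0.019) = 4.656463.
So n ≥ 4.656463 / (2·0.106²) = 207.212.
The smallest integer n is 208.

208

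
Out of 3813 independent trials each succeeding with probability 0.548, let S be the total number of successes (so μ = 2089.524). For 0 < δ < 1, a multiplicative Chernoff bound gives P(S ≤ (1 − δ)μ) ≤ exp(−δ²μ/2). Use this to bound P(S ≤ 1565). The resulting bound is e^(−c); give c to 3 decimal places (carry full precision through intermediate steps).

Write 1565 = (1 − δ)μ, so δ = 1 − 1565/2089.524 = 0.2510256…
Then the exponent is δ²μ/2 = (μ − 1565)²/(2μ) = 65.834474.

65.834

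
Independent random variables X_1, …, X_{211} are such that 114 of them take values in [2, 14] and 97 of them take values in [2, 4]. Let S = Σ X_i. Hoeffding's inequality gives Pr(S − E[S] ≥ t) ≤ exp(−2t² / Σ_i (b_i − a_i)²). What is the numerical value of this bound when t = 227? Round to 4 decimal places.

0.0022

Σ(b_i − a_i)² = 114·12² + 97·2² = 16804.
Exponent = 2·227² / 16804 = 6.13294.
Bound = exp(−6.13294) = 0.00217.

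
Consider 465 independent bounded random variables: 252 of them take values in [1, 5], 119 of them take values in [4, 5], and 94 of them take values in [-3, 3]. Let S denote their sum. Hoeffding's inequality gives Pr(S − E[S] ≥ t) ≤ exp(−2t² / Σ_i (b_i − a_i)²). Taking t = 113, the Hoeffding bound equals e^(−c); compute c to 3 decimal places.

3.389

Σ(b_i − a_i)² = 252·4² + 119·1² + 94·6² = 7535.
c = 2t² / 7535 = 2·113² / 7535 = 3.3893.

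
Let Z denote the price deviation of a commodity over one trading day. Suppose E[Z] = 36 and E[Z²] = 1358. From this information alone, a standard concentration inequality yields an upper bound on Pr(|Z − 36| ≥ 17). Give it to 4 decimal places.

0.2145

The first two moments determine the variance, so Chebyshev's inequality is the sharpest standard bound available.
Var(Z) = E[Z²] − (E[Z])² = 1358 − 1296 = 62.
Chebyshev's inequality: Pr(|Z − μ| ≥ t) ≤ Var(Z)/t² = 62/289 = 0.2145.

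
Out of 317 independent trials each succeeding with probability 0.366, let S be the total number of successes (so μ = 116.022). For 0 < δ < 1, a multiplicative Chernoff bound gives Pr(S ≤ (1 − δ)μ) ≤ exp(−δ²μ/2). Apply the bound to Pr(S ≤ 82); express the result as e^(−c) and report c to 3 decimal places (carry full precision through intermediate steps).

4.988

Write 82 = (1 − δ)μ, so δ = 1 − 82/116.022 = 0.2932375…
Then the exponent is δ²μ/2 = (μ − 82)²/(2μ) = 4.988263.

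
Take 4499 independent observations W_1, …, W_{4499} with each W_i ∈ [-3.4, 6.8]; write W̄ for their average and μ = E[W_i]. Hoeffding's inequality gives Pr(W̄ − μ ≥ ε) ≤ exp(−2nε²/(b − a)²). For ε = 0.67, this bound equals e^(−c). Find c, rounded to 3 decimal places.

38.824

c = 2nε²/(b − a)² = 2·4499·0.67² / 10.2² = 38.8236.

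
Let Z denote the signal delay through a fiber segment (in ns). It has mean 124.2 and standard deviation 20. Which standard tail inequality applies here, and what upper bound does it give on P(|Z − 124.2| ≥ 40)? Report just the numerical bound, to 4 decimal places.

Mean and variance are known, so Chebyshev's inequality applies.
Chebyshev: P(|Z − μ| ≥ t) ≤ Var(Z)/t².
Var(Z) = σ² = 20² = 400.
Bound = 400 / 1600 = 0.2500.

0.2500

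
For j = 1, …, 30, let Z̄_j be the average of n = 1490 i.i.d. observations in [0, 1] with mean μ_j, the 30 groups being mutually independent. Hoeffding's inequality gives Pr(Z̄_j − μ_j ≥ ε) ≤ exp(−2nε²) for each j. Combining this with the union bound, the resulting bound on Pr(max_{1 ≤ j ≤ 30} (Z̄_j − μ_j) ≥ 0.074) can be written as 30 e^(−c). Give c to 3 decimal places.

16.318

Union bound over the 30 events: Pr(max_{1 ≤ j ≤ 30} (Z̄_j − μ_j) ≥ 0.074) ≤ 30·exp(−2nε²) = 30 exp(−2·1490·0.074²).
So c = 2·1490·0.074² = 16.3185.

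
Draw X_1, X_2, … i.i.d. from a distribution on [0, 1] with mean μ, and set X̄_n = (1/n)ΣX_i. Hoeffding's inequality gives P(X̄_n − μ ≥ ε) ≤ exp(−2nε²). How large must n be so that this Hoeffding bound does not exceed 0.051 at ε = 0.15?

Require exp(−2nε²) ≤ 0.051, i.e. 2nε² ≥ ln(1/0.051) = 2.975930.
So n ≥ 2.975930 / (2·0.15²) = 66.132.
The smallest integer n is 67.

67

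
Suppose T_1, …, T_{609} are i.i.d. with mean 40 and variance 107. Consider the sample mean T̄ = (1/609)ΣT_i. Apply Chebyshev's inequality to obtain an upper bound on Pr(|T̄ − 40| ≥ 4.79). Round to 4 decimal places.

0.0077

Var(T̄) = Var(T_i)/n = 107/609 = 0.1757.
Chebyshev: Pr(|T̄ − 40| ≥ 4.79) ≤ Var(T̄)/(4.79)² = 107/(609·4.79²) = 0.0077.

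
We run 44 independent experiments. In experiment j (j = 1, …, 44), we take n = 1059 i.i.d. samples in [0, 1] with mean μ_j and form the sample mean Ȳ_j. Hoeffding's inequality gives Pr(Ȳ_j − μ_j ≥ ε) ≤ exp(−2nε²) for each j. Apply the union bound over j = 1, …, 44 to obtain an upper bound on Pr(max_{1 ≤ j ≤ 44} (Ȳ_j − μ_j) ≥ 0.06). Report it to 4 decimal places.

Per-experiment Hoeffding bound: exp(−2·1059·0.06²) = exp(−7.62480) = 0.00048819.
Union bound over 44 events: 44·0.00048819 = 0.02148.

0.0215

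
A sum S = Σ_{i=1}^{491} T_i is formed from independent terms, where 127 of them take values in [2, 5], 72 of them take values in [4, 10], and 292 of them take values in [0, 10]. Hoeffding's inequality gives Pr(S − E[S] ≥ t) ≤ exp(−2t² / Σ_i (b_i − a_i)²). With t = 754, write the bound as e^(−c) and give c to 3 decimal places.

34.524

Σ(b_i − a_i)² = 127·3² + 72·6² + 292·10² = 32935.
c = 2t² / 32935 = 2·754² / 32935 = 34.5235.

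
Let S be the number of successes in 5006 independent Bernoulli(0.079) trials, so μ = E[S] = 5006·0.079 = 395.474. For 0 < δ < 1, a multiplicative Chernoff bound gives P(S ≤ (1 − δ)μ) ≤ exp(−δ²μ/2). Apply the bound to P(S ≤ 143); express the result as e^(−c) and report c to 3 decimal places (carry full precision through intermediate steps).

80.591

Write 143 = (1 − δ)μ, so δ = 1 − 143/395.474 = 0.6384086…
Then the exponent is δ²μ/2 = (μ − 143)²/(2μ) = 80.590786.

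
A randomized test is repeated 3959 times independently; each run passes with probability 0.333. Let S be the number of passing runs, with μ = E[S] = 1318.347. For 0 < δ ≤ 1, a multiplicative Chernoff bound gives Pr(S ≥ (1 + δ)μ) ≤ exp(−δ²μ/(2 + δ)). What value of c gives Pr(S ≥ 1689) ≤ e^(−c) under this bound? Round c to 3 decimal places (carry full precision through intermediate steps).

45.683

Write 1689 = (1 + δ)μ, so δ = 1689/1318.347 − 1 = 0.2811498…
Then the exponent is δ²μ/(2 + δ) = (1689 − μ)² / (μ·(2 + δ)) = 45.682672.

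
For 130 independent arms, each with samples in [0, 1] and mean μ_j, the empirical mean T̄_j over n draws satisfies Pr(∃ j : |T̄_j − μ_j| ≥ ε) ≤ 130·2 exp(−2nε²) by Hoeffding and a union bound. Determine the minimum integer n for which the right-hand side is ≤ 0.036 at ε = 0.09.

Need 2·130·exp(−2nε²) ≤ 0.036, i.e. exp(−2nε²) ≤ 0.036/260.
So 2nε² ≥ ln(260/0.036) = 8.884918.
Hence n ≥ 8.884918/(2·0.09²) = 548.452.
The smallest integer n is 549.

549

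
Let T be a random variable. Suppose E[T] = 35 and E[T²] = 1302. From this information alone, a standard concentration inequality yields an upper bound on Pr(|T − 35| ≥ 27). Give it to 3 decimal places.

The first two moments determine the variance, so Chebyshev's inequality is the sharpest standard bound available.
Var(T) = E[T²] − (E[T])² = 1302 − 1225 = 77.
Chebyshev's inequality: Pr(|T − μ| ≥ t) ≤ Var(T)/t² = 77/729 = 0.1056.

0.106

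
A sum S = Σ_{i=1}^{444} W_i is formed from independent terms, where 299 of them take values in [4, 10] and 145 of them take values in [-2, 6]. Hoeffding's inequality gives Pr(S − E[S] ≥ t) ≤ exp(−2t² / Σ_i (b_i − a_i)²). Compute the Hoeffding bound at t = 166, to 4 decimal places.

Σ(b_i − a_i)² = 299·6² + 145·8² = 20044.
Exponent = 2·166² / 20044 = 2.74955.
Bound = exp(−2.74955) = 0.06396.

0.0640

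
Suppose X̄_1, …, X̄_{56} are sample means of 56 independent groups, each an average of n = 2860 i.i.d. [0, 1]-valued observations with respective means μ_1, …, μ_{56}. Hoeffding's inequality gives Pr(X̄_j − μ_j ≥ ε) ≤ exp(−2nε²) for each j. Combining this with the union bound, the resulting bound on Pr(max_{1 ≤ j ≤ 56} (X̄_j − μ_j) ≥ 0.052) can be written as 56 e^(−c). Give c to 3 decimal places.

Union bound over the 56 events: Pr(max_{1 ≤ j ≤ 56} (X̄_j − μ_j) ≥ 0.052) ≤ 56·exp(−2nε²) = 56 exp(−2·2860·0.052²).
So c = 2·2860·0.052² = 15.4669.

15.467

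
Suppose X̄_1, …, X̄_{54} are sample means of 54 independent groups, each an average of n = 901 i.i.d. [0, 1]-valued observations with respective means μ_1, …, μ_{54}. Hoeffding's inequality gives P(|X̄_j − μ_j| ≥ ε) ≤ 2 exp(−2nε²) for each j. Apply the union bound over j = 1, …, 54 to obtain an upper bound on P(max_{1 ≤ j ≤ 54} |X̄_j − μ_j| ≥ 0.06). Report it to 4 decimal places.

0.1645

Per-experiment Hoeffding bound: 2·exp(−2·901·0.06²) = 2·exp(−6.48720) = 0.0030456.
Union bound over 54 events: 54·0.0030456 = 0.16446.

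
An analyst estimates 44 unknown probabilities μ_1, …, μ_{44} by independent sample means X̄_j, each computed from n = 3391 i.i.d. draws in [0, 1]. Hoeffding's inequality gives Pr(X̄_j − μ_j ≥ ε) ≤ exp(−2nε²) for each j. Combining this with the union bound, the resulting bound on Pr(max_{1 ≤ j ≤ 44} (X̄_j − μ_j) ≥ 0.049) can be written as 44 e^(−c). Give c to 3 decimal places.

16.284

Union bound over the 44 events: Pr(max_{1 ≤ j ≤ 44} (X̄_j − μ_j) ≥ 0.049) ≤ 44·exp(−2nε²) = 44 exp(−2·3391·0.049²).
So c = 2·3391·0.049² = 16.2836.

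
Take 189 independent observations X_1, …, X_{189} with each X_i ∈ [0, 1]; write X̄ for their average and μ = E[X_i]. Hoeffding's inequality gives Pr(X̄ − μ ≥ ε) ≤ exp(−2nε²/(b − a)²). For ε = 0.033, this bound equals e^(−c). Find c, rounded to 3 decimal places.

c = 2nε²/(b − a)² = 2·189·0.033² / 1² = 0.4116.

0.412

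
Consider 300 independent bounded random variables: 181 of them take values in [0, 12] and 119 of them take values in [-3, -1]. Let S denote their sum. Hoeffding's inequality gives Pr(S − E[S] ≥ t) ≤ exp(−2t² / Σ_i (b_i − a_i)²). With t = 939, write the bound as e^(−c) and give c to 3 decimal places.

66.445

Σ(b_i − a_i)² = 181·12² + 119·2² = 26540.
c = 2t² / 26540 = 2·939² / 26540 = 66.4447.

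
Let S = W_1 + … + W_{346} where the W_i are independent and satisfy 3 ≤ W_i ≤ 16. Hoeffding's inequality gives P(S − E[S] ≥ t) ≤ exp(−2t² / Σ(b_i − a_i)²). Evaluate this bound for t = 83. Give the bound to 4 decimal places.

Σ(b_i − a_i)² = 346·(13)² = 58474.
Exponent = 2·83²/58474 = 0.2356.
Bound = exp(−0.2356) = 0.79008.

0.7901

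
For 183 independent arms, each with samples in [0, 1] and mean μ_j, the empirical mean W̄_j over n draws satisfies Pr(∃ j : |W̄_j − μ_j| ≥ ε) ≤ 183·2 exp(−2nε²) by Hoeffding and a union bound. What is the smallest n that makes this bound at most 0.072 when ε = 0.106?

Need 2·183·exp(−2nε²) ≤ 0.072, i.e. exp(−2nε²) ≤ 0.072/366.
So 2nε² ≥ ln(366/0.072) = 8.533722.
Hence n ≥ 8.533722/(2·0.106²) = 379.749.
The smallest integer n is 380.

380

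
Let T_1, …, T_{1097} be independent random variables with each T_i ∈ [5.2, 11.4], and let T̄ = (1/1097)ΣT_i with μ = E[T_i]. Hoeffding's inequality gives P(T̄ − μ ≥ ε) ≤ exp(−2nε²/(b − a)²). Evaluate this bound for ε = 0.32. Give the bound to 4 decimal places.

Exponent: 2nε²/(b − a)² = 2·1097·0.32² / 6.2² = 5.84458.
Bound = exp(−5.84458) = 0.00290.

0.0029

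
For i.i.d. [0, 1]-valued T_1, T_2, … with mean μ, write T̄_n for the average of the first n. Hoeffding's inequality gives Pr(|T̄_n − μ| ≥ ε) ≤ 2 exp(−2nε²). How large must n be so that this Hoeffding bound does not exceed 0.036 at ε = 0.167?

Require 2·exp(−2nε²) ≤ 0.036, i.e. 2nε² ≥ ln(2/0.036) = 4.017384.
So n ≥ 4.017384 / (2·0.167²) = 72.025.
The smallest integer n is 73.

73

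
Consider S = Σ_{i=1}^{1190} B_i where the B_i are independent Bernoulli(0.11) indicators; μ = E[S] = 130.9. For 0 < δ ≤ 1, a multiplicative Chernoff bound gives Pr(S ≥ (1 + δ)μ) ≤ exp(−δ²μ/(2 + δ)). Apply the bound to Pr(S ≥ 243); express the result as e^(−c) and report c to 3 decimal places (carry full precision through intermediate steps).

Write 243 = (1 + δ)μ, so δ = 243/130.9 − 1 = 0.8563789…
Then the exponent is δ²μ/(2 + δ) = (243 − μ)² / (μ·(2 + δ)) = 33.609013.

33.609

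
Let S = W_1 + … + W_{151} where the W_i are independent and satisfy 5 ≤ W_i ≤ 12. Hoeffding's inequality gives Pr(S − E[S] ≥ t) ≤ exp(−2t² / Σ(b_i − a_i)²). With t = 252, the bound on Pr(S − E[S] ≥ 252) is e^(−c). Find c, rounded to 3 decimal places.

17.166

Σ(b_i − a_i)² = 151·(7)² = 7399.
c = 2t²/7399 = 2·252²/7399 = 17.1656.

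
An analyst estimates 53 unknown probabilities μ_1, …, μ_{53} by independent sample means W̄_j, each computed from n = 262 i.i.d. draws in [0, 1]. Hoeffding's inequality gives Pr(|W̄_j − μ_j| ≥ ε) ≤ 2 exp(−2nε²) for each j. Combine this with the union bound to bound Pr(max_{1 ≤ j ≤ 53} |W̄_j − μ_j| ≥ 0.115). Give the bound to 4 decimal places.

0.1037

Per-experiment Hoeffding bound: 2·exp(−2·262·0.115²) = 2·exp(−6.92990) = 0.0019562.
Union bound over 53 events: 53·0.0019562 = 0.10368.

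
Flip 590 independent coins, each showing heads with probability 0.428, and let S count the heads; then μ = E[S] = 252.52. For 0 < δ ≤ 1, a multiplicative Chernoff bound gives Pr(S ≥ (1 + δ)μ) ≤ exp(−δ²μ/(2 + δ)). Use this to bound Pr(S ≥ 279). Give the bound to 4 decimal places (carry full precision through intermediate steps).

0.2673

Write 279 = (1 + δ)μ, so δ = 279/252.52 − 1 = 0.104863…
Then the exponent is δ²μ/(2 + δ) = (279 − μ)² / (μ·(2 + δ)) = 1.319217.
Bound = exp(−1.319217) = 0.26734.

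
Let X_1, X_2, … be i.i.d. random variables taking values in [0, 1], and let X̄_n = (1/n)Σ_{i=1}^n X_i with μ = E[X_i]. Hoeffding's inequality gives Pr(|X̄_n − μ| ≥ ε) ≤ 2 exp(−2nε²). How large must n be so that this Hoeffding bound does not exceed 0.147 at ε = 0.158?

Require 2·exp(−2nε²) ≤ 0.147, i.e. 2nε² ≥ ln(2/0.147) = 2.610470.
So n ≥ 2.610470 / (2·0.158²) = 52.285.
The smallest integer n is 53.

53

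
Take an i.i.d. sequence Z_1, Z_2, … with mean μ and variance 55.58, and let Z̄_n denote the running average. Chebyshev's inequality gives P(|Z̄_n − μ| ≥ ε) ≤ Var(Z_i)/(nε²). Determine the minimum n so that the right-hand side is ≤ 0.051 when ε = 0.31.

11341

Require 55.58/(n·0.31²) ≤ 0.051, i.e. n ≥ 55.58/(0.051·0.31²) = 11340.311.
The smallest integer n is 11341.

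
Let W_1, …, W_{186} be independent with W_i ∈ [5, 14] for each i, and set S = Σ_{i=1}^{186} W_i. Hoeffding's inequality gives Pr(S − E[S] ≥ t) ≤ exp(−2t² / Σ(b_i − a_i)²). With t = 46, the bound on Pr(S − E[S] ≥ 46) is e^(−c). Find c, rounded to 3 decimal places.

0.281

Σ(b_i − a_i)² = 186·(9)² = 15066.
c = 2t²/15066 = 2·46²/15066 = 0.2809.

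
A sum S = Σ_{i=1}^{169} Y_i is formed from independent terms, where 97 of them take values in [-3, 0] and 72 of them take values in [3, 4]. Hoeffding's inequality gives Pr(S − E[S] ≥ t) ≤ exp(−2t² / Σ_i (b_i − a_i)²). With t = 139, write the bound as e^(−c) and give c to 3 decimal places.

Σ(b_i − a_i)² = 97·3² + 72·1² = 945.
c = 2t² / 945 = 2·139² / 945 = 40.8910.

40.891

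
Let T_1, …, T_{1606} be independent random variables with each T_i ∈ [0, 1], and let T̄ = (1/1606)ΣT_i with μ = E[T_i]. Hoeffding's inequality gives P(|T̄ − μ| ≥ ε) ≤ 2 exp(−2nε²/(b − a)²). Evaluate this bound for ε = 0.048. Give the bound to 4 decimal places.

Exponent: 2nε²/(b − a)² = 2·1606·0.048² / 1² = 7.40045.
Bound = 2·exp(−7.40045) = 0.00122.

0.0012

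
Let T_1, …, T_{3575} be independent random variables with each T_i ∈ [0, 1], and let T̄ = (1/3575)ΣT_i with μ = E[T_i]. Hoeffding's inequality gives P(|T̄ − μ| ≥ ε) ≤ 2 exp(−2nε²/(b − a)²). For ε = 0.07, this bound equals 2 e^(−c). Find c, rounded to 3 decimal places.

c = 2nε²/(b − a)² = 2·3575·0.07² / 1² = 35.0350.

35.035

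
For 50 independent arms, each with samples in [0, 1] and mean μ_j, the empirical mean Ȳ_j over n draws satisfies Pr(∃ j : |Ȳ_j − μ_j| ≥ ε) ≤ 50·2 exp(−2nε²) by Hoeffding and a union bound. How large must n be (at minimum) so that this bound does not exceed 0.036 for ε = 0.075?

705

Need 2·50·exp(−2nε²) ≤ 0.036, i.e. exp(−2nε²) ≤ 0.036/100.
So 2nε² ≥ ln(100/0.036) = 7.929407.
Hence n ≥ 7.929407/(2·0.075²) = 704.836.
The smallest integer n is 705.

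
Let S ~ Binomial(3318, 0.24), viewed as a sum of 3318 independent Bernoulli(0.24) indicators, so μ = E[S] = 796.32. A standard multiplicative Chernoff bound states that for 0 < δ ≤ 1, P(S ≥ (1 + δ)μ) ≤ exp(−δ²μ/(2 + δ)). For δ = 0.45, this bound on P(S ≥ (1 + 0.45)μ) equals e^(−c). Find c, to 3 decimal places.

c = δ²μ/(2 + δ) = 0.45²·796.32/(2 + 0.45) = 65.8183.

65.818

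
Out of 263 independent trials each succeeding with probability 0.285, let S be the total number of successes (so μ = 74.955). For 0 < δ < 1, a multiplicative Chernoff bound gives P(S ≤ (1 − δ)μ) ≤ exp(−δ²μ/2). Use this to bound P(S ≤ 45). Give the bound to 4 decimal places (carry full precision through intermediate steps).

0.0025

Write 45 = (1 − δ)μ, so δ = 1 − 45/74.955 = 0.3996398…
Then the exponent is δ²μ/2 = (μ − 45)²/(2μ) = 5.985605.
Bound = exp(−5.985605) = 0.00251.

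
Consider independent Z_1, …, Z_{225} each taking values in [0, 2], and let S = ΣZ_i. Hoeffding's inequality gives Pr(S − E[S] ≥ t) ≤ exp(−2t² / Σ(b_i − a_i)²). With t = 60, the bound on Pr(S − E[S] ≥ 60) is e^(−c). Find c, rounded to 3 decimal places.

8.000

Σ(b_i − a_i)² = 225·(2)² = 900.
c = 2t²/900 = 2·60²/900 = 8.0000.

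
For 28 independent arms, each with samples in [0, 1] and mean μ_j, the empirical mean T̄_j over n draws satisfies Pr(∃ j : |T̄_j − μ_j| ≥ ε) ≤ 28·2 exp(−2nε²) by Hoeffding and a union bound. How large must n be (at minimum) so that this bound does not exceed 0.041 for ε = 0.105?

328

Need 2·28·exp(−2nε²) ≤ 0.041, i.e. exp(−2nε²) ≤ 0.041/56.
So 2nε² ≥ ln(56/0.041) = 7.219535.
Hence n ≥ 7.219535/(2·0.105²) = 327.417.
The smallest integer n is 328.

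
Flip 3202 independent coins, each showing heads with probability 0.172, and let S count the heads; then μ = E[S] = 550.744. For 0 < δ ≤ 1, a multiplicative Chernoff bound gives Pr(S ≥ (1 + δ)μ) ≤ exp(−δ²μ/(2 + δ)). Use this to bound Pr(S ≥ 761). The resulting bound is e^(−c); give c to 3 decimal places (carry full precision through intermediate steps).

33.701

Write 761 = (1 + δ)μ, so δ = 761/550.744 − 1 = 0.3817672…
Then the exponent is δ²μ/(2 + δ) = (761 − μ)² / (μ·(2 + δ)) = 33.701382.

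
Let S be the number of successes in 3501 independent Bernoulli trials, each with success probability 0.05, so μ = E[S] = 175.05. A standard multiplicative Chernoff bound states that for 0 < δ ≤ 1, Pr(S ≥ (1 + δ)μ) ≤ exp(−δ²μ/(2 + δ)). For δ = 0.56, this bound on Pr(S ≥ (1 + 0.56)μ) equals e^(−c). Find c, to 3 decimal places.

21.444

c = δ²μ/(2 + δ) = 0.56²·175.05/(2 + 0.56) = 21.4436.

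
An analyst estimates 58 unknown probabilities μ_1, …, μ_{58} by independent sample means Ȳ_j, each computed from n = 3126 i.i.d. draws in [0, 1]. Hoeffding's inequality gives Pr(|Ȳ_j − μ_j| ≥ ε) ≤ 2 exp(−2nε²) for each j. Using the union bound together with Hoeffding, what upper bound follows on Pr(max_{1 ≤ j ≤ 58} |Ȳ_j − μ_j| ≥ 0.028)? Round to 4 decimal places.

Per-experiment Hoeffding bound: 2·exp(−2·3126·0.028²) = 2·exp(−4.90157) = 0.01487.
Union bound over 58 events: 58·0.01487 = 0.86245.

0.8625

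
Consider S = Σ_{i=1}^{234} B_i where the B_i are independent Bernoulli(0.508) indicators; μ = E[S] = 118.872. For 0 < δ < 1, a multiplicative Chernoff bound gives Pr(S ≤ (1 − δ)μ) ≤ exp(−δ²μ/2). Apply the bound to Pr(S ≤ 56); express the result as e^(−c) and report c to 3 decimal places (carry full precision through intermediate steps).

Write 56 = (1 − δ)μ, so δ = 1 − 56/118.872 = 0.528905…
Then the exponent is δ²μ/2 = (μ − 56)²/(2μ) = 16.626659.

16.627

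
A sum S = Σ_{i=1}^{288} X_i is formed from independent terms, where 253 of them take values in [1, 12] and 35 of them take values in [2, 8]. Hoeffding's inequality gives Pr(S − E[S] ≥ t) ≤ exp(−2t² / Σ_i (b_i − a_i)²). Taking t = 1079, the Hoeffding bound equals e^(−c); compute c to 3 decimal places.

Σ(b_i − a_i)² = 253·11² + 35·6² = 31873.
c = 2t² / 31873 = 2·1079² / 31873 = 73.0550.

73.055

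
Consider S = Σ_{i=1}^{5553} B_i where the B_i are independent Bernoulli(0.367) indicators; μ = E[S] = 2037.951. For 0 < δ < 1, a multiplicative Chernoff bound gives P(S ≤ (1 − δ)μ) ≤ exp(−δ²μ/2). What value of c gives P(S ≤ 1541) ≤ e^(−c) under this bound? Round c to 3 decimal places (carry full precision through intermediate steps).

60.590

Write 1541 = (1 − δ)μ, so δ = 1 − 1541/2037.951 = 0.2438484…
Then the exponent is δ²μ/2 = (μ − 1541)²/(2μ) = 60.590342.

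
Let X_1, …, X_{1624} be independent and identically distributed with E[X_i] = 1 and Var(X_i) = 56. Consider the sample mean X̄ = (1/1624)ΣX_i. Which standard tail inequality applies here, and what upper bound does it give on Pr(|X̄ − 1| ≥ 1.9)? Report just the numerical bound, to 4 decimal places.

With mean and variance of each term known, Chebyshev's inequality bounds the deviation of the sum (or sample mean).
Var(X̄) = Var(X_i)/n = 56/1624 = 0.034483.
Chebyshev: Pr(|X̄ − 1| ≥ 1.9) ≤ Var(X̄)/(1.9)² = 56/(1624·1.9²) = 0.0096.

0.0096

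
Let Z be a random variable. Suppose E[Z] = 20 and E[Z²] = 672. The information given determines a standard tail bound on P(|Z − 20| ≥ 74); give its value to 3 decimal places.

The first two moments determine the variance, so Chebyshev's inequality is the sharpest standard bound available.
Var(Z) = E[Z²] − (E[Z])² = 672 − 400 = 272.
Chebyshev's inequality: P(|Z − μ| ≥ t) ≤ Var(Z)/t² = 272/5476 = 0.0497.

0.050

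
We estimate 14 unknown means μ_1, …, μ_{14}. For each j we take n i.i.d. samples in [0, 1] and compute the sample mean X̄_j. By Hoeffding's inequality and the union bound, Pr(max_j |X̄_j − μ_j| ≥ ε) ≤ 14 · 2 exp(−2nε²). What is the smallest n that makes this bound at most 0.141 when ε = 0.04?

1654

Need 2·14·exp(−2nε²) ≤ 0.141, i.e. exp(−2nε²) ≤ 0.141/28.
So 2nε² ≥ ln(28/0.141) = 5.291200.
Hence n ≥ 5.291200/(2·0.04²) = 1653.500.
The smallest integer n is 1654.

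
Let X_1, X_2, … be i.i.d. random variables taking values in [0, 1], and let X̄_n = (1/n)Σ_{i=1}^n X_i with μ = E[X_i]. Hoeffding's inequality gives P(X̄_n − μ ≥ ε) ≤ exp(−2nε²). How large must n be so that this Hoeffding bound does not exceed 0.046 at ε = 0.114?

Require exp(−2nε²) ≤ 0.046, i.e. 2nε² ≥ ln(1/0.046) = 3.079114.
So n ≥ 3.079114 / (2·0.114²) = 118.464.
The smallest integer n is 119.

119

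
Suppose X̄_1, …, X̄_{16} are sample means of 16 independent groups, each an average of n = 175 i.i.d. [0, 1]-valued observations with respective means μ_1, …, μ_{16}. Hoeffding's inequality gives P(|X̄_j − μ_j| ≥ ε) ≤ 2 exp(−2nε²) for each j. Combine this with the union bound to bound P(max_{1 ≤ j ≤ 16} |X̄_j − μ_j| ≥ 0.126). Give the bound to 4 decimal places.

Per-experiment Hoeffding bound: 2·exp(−2·175·0.126²) = 2·exp(−5.55660) = 0.0077238.
Union bound over 16 events: 16·0.0077238 = 0.12358.

0.1236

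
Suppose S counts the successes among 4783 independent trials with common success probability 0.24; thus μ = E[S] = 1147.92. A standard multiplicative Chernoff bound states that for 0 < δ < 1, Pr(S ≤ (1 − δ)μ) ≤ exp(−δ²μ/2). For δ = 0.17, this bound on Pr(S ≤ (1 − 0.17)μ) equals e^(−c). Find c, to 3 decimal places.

c = δ²μ/2 = 0.17²·1147.92/2 = 16.5874.

16.587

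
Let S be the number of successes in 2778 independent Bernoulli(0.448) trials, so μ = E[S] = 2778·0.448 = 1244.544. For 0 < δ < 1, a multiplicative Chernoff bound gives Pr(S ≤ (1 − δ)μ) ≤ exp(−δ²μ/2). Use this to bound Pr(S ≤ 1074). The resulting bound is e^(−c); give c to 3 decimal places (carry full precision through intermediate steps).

Write 1074 = (1 − δ)μ, so δ = 1 − 1074/1244.544 = 0.1370333…
Then the exponent is δ²μ/2 = (μ − 1074)²/(2μ) = 11.685106.

11.685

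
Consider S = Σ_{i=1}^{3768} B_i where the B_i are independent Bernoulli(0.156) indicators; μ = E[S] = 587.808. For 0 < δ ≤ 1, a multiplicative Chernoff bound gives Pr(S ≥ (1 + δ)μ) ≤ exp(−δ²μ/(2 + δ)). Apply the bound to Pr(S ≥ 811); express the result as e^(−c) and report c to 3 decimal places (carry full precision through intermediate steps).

Write 811 = (1 + δ)μ, so δ = 811/587.808 − 1 = 0.3797022…
Then the exponent is δ²μ/(2 + δ) = (811 − μ)² / (μ·(2 + δ)) = 35.612228.

35.612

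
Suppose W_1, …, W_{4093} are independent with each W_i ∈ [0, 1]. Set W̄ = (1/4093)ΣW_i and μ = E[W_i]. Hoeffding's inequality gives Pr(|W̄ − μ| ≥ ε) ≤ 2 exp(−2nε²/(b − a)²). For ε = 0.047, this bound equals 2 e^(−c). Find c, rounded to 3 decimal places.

c = 2nε²/(b − a)² = 2·4093·0.047² / 1² = 18.0829.

18.083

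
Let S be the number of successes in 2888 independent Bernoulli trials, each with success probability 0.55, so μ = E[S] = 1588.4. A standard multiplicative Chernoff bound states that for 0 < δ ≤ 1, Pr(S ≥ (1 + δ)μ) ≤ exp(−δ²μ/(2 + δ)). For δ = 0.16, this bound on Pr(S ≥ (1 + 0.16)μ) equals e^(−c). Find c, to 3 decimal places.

c = δ²μ/(2 + δ) = 0.16²·1588.4/(2 + 0.16) = 18.8255.

18.825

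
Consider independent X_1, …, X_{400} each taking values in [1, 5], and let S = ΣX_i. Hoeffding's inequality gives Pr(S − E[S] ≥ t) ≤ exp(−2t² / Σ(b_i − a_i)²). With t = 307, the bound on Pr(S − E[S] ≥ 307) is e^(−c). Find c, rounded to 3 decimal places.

Σ(b_i − a_i)² = 400·(4)² = 6400.
c = 2t²/6400 = 2·307²/6400 = 29.4528.

29.453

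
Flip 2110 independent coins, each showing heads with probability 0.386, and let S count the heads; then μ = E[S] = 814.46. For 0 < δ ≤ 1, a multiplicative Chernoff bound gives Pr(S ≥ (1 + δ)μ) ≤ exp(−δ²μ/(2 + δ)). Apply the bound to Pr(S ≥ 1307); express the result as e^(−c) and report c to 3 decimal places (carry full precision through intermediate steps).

114.353

Write 1307 = (1 + δ)μ, so δ = 1307/814.46 − 1 = 0.6047442…
Then the exponent is δ²μ/(2 + δ) = (1307 − μ)² / (μ·(2 + δ)) = 114.353158.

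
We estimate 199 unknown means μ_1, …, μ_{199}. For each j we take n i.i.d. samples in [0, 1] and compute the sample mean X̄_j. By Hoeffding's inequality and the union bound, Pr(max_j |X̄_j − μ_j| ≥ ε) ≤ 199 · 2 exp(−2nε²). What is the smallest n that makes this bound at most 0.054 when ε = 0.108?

382

Need 2·199·exp(−2nε²) ≤ 0.054, i.e. exp(−2nε²) ≤ 0.054/398.
So 2nε² ≥ ln(398/0.054) = 8.905223.
Hence n ≥ 8.905223/(2·0.108²) = 381.740.
The smallest integer n is 382.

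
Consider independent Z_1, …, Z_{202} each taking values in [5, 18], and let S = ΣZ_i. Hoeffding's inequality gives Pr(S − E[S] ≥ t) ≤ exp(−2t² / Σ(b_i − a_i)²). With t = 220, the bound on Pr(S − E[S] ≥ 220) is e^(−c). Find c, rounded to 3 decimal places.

Σ(b_i − a_i)² = 202·(13)² = 34138.
c = 2t²/34138 = 2·220²/34138 = 2.8355.

2.836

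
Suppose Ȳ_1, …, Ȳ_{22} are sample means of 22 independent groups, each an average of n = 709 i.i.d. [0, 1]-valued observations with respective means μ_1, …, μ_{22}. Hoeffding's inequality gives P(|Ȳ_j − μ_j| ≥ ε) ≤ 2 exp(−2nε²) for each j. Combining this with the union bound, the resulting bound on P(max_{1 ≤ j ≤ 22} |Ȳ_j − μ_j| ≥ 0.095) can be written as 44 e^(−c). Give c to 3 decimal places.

Union bound over the 22 events: P(max_{1 ≤ j ≤ 22} |Ȳ_j − μ_j| ≥ 0.095) ≤ 22·2·exp(−2nε²) = 44 exp(−2·709·0.095²).
So c = 2·709·0.095² = 12.7974.

12.797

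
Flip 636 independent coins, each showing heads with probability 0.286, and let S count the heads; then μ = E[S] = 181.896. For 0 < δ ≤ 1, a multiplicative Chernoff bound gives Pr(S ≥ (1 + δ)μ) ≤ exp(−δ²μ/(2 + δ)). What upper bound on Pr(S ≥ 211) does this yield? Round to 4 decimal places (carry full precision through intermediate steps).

0.1158

Write 211 = (1 + δ)μ, so δ = 211/181.896 − 1 = 0.1600035…
Then the exponent is δ²μ/(2 + δ) = (211 − μ)² / (μ·(2 + δ)) = 2.155896.
Bound = exp(−2.155896) = 0.11580.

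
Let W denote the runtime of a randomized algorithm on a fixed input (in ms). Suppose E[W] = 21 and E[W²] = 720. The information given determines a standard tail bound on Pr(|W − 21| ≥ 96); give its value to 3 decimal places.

0.030

The first two moments determine the variance, so Chebyshev's inequality is the sharpest standard bound available.
Var(W) = E[W²] − (E[W])² = 720 − 441 = 279.
Chebyshev's inequality: Pr(|W − μ| ≥ t) ≤ Var(W)/t² = 279/9216 = 0.0303.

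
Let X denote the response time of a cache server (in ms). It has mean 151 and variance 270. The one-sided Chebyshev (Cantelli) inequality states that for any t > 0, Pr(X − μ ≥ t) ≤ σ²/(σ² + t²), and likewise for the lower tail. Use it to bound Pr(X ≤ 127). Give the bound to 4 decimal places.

0.3191

Here σ² = 270 and t = 24, so σ² + t² = 846.
Cantelli's bound: 270/846 = 0.3191.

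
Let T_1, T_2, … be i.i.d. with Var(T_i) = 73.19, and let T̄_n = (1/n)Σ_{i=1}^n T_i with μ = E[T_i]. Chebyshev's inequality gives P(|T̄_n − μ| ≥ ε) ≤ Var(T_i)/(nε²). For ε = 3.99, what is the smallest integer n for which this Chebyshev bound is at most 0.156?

Require 73.19/(n·3.99²) ≤ 0.156, i.e. n ≥ 73.19/(0.156·3.99²) = 29.470.
The smallest integer n is 30.

30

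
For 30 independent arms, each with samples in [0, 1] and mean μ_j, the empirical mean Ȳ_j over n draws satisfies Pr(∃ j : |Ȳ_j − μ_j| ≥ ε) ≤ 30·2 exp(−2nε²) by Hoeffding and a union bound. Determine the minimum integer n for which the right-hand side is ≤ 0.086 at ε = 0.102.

Need 2·30·exp(−2nε²) ≤ 0.086, i.e. exp(−2nε²) ≤ 0.086/60.
So 2nε² ≥ ln(60/0.086) = 6.547753.
Hence n ≥ 6.547753/(2·0.102²) = 314.675.
The smallest integer n is 315.

315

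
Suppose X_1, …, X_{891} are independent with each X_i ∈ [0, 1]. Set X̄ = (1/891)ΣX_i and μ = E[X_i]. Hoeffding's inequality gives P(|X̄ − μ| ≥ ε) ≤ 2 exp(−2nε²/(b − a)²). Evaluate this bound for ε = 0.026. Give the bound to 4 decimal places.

0.5996

Exponent: 2nε²/(b − a)² = 2·891·0.026² / 1² = 1.20463.
Bound = 2·exp(−1.20463) = 0.59960.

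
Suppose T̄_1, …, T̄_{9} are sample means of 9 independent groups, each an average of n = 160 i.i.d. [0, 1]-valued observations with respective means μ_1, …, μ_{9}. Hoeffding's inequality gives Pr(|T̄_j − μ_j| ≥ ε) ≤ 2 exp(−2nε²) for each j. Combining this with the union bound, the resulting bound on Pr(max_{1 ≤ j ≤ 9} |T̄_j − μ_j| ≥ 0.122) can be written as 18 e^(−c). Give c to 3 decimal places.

Union bound over the 9 events: Pr(max_{1 ≤ j ≤ 9} |T̄_j − μ_j| ≥ 0.122) ≤ 9·2·exp(−2nε²) = 18 exp(−2·160·0.122²).
So c = 2·160·0.122² = 4.7629.

4.763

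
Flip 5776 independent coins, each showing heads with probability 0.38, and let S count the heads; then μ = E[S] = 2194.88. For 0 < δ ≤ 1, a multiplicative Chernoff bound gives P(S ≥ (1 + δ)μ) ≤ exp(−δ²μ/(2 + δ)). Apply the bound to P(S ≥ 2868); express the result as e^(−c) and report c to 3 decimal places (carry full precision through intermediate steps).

89.493

Write 2868 = (1 + δ)μ, so δ = 2868/2194.88 − 1 = 0.3066774…
Then the exponent is δ²μ/(2 + δ) = (2868 − μ)² / (μ·(2 + δ)) = 89.492647.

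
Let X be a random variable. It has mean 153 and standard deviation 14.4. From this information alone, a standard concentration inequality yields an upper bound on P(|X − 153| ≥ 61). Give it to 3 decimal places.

Mean and variance are known, so Chebyshev's inequality applies.
Chebyshev: P(|X − μ| ≥ t) ≤ Var(X)/t².
Var(X) = σ² = 14.4² = 207.36.
Bound = 207.36 / 3721 = 0.0557.

0.056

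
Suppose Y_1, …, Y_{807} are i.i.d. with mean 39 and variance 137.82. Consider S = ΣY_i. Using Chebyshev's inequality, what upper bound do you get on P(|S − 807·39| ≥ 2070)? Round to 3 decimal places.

0.026

Var(S) = n·Var(Y_i) = 807·137.82 = 111220.74.
Chebyshev: P(|S − 807·39| ≥ 2070) ≤ Var(S)/2070² = 111220.74/4284900 = 0.0260.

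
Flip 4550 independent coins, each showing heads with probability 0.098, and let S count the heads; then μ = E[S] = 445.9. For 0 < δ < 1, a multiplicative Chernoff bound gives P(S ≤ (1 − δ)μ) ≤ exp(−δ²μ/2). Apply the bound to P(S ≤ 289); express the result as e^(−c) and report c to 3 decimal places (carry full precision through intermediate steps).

Write 289 = (1 − δ)μ, so δ = 1 − 289/445.9 = 0.3518726…
Then the exponent is δ²μ/2 = (μ − 289)²/(2μ) = 27.604407.

27.604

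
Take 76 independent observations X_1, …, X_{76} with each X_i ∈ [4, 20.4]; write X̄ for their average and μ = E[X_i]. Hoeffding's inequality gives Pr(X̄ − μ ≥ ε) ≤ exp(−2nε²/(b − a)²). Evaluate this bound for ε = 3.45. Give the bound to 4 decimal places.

Exponent: 2nε²/(b − a)² = 2·76·3.45² / 16.4² = 6.72658.
Bound = exp(−6.72658) = 0.00120.

0.0012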